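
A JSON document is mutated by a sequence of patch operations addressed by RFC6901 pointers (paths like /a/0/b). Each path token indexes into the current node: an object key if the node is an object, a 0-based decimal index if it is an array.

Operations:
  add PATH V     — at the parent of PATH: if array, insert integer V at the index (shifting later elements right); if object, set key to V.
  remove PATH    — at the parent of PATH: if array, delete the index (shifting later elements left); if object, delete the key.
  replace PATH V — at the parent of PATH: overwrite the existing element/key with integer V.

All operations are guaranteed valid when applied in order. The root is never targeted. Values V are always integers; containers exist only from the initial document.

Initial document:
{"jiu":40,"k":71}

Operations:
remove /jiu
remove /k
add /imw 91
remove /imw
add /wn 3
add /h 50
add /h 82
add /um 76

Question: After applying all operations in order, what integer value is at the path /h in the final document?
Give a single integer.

After op 1 (remove /jiu): {"k":71}
After op 2 (remove /k): {}
After op 3 (add /imw 91): {"imw":91}
After op 4 (remove /imw): {}
After op 5 (add /wn 3): {"wn":3}
After op 6 (add /h 50): {"h":50,"wn":3}
After op 7 (add /h 82): {"h":82,"wn":3}
After op 8 (add /um 76): {"h":82,"um":76,"wn":3}
Value at /h: 82

Answer: 82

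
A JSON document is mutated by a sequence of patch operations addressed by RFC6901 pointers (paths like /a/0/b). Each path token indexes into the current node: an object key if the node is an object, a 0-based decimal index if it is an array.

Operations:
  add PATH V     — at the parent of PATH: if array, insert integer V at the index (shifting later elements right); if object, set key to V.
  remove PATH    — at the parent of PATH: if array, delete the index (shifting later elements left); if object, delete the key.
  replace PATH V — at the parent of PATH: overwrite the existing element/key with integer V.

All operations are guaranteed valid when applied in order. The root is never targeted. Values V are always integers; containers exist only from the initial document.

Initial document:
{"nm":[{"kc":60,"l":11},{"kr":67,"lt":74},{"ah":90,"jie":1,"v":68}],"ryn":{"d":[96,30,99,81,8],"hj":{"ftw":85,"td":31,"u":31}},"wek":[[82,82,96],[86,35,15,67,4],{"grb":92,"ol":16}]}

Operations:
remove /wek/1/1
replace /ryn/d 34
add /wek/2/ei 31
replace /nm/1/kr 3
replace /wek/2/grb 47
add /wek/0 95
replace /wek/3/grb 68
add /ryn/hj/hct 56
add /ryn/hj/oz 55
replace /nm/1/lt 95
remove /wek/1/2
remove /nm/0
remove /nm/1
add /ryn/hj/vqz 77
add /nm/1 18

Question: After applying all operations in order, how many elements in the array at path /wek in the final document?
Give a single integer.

After op 1 (remove /wek/1/1): {"nm":[{"kc":60,"l":11},{"kr":67,"lt":74},{"ah":90,"jie":1,"v":68}],"ryn":{"d":[96,30,99,81,8],"hj":{"ftw":85,"td":31,"u":31}},"wek":[[82,82,96],[86,15,67,4],{"grb":92,"ol":16}]}
After op 2 (replace /ryn/d 34): {"nm":[{"kc":60,"l":11},{"kr":67,"lt":74},{"ah":90,"jie":1,"v":68}],"ryn":{"d":34,"hj":{"ftw":85,"td":31,"u":31}},"wek":[[82,82,96],[86,15,67,4],{"grb":92,"ol":16}]}
After op 3 (add /wek/2/ei 31): {"nm":[{"kc":60,"l":11},{"kr":67,"lt":74},{"ah":90,"jie":1,"v":68}],"ryn":{"d":34,"hj":{"ftw":85,"td":31,"u":31}},"wek":[[82,82,96],[86,15,67,4],{"ei":31,"grb":92,"ol":16}]}
After op 4 (replace /nm/1/kr 3): {"nm":[{"kc":60,"l":11},{"kr":3,"lt":74},{"ah":90,"jie":1,"v":68}],"ryn":{"d":34,"hj":{"ftw":85,"td":31,"u":31}},"wek":[[82,82,96],[86,15,67,4],{"ei":31,"grb":92,"ol":16}]}
After op 5 (replace /wek/2/grb 47): {"nm":[{"kc":60,"l":11},{"kr":3,"lt":74},{"ah":90,"jie":1,"v":68}],"ryn":{"d":34,"hj":{"ftw":85,"td":31,"u":31}},"wek":[[82,82,96],[86,15,67,4],{"ei":31,"grb":47,"ol":16}]}
After op 6 (add /wek/0 95): {"nm":[{"kc":60,"l":11},{"kr":3,"lt":74},{"ah":90,"jie":1,"v":68}],"ryn":{"d":34,"hj":{"ftw":85,"td":31,"u":31}},"wek":[95,[82,82,96],[86,15,67,4],{"ei":31,"grb":47,"ol":16}]}
After op 7 (replace /wek/3/grb 68): {"nm":[{"kc":60,"l":11},{"kr":3,"lt":74},{"ah":90,"jie":1,"v":68}],"ryn":{"d":34,"hj":{"ftw":85,"td":31,"u":31}},"wek":[95,[82,82,96],[86,15,67,4],{"ei":31,"grb":68,"ol":16}]}
After op 8 (add /ryn/hj/hct 56): {"nm":[{"kc":60,"l":11},{"kr":3,"lt":74},{"ah":90,"jie":1,"v":68}],"ryn":{"d":34,"hj":{"ftw":85,"hct":56,"td":31,"u":31}},"wek":[95,[82,82,96],[86,15,67,4],{"ei":31,"grb":68,"ol":16}]}
After op 9 (add /ryn/hj/oz 55): {"nm":[{"kc":60,"l":11},{"kr":3,"lt":74},{"ah":90,"jie":1,"v":68}],"ryn":{"d":34,"hj":{"ftw":85,"hct":56,"oz":55,"td":31,"u":31}},"wek":[95,[82,82,96],[86,15,67,4],{"ei":31,"grb":68,"ol":16}]}
After op 10 (replace /nm/1/lt 95): {"nm":[{"kc":60,"l":11},{"kr":3,"lt":95},{"ah":90,"jie":1,"v":68}],"ryn":{"d":34,"hj":{"ftw":85,"hct":56,"oz":55,"td":31,"u":31}},"wek":[95,[82,82,96],[86,15,67,4],{"ei":31,"grb":68,"ol":16}]}
After op 11 (remove /wek/1/2): {"nm":[{"kc":60,"l":11},{"kr":3,"lt":95},{"ah":90,"jie":1,"v":68}],"ryn":{"d":34,"hj":{"ftw":85,"hct":56,"oz":55,"td":31,"u":31}},"wek":[95,[82,82],[86,15,67,4],{"ei":31,"grb":68,"ol":16}]}
After op 12 (remove /nm/0): {"nm":[{"kr":3,"lt":95},{"ah":90,"jie":1,"v":68}],"ryn":{"d":34,"hj":{"ftw":85,"hct":56,"oz":55,"td":31,"u":31}},"wek":[95,[82,82],[86,15,67,4],{"ei":31,"grb":68,"ol":16}]}
After op 13 (remove /nm/1): {"nm":[{"kr":3,"lt":95}],"ryn":{"d":34,"hj":{"ftw":85,"hct":56,"oz":55,"td":31,"u":31}},"wek":[95,[82,82],[86,15,67,4],{"ei":31,"grb":68,"ol":16}]}
After op 14 (add /ryn/hj/vqz 77): {"nm":[{"kr":3,"lt":95}],"ryn":{"d":34,"hj":{"ftw":85,"hct":56,"oz":55,"td":31,"u":31,"vqz":77}},"wek":[95,[82,82],[86,15,67,4],{"ei":31,"grb":68,"ol":16}]}
After op 15 (add /nm/1 18): {"nm":[{"kr":3,"lt":95},18],"ryn":{"d":34,"hj":{"ftw":85,"hct":56,"oz":55,"td":31,"u":31,"vqz":77}},"wek":[95,[82,82],[86,15,67,4],{"ei":31,"grb":68,"ol":16}]}
Size at path /wek: 4

Answer: 4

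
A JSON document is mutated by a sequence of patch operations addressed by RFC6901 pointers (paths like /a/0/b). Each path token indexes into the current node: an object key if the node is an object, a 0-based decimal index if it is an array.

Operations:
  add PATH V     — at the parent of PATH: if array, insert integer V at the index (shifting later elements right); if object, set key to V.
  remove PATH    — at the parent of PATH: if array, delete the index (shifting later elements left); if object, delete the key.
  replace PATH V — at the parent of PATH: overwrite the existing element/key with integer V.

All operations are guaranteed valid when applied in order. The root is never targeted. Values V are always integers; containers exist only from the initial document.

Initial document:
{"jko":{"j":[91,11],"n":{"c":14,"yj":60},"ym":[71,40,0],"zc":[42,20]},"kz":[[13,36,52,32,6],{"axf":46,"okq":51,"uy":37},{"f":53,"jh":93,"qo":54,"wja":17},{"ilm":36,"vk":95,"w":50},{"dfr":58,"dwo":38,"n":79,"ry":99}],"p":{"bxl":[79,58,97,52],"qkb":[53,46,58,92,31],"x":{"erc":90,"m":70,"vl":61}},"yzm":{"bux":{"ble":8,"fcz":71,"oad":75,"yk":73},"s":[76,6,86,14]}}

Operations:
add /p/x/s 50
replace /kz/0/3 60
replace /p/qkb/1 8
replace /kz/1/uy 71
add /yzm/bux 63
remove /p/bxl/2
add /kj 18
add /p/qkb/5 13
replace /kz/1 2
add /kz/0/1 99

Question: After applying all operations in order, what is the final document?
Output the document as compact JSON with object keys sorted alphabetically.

Answer: {"jko":{"j":[91,11],"n":{"c":14,"yj":60},"ym":[71,40,0],"zc":[42,20]},"kj":18,"kz":[[13,99,36,52,60,6],2,{"f":53,"jh":93,"qo":54,"wja":17},{"ilm":36,"vk":95,"w":50},{"dfr":58,"dwo":38,"n":79,"ry":99}],"p":{"bxl":[79,58,52],"qkb":[53,8,58,92,31,13],"x":{"erc":90,"m":70,"s":50,"vl":61}},"yzm":{"bux":63,"s":[76,6,86,14]}}

Derivation:
After op 1 (add /p/x/s 50): {"jko":{"j":[91,11],"n":{"c":14,"yj":60},"ym":[71,40,0],"zc":[42,20]},"kz":[[13,36,52,32,6],{"axf":46,"okq":51,"uy":37},{"f":53,"jh":93,"qo":54,"wja":17},{"ilm":36,"vk":95,"w":50},{"dfr":58,"dwo":38,"n":79,"ry":99}],"p":{"bxl":[79,58,97,52],"qkb":[53,46,58,92,31],"x":{"erc":90,"m":70,"s":50,"vl":61}},"yzm":{"bux":{"ble":8,"fcz":71,"oad":75,"yk":73},"s":[76,6,86,14]}}
After op 2 (replace /kz/0/3 60): {"jko":{"j":[91,11],"n":{"c":14,"yj":60},"ym":[71,40,0],"zc":[42,20]},"kz":[[13,36,52,60,6],{"axf":46,"okq":51,"uy":37},{"f":53,"jh":93,"qo":54,"wja":17},{"ilm":36,"vk":95,"w":50},{"dfr":58,"dwo":38,"n":79,"ry":99}],"p":{"bxl":[79,58,97,52],"qkb":[53,46,58,92,31],"x":{"erc":90,"m":70,"s":50,"vl":61}},"yzm":{"bux":{"ble":8,"fcz":71,"oad":75,"yk":73},"s":[76,6,86,14]}}
After op 3 (replace /p/qkb/1 8): {"jko":{"j":[91,11],"n":{"c":14,"yj":60},"ym":[71,40,0],"zc":[42,20]},"kz":[[13,36,52,60,6],{"axf":46,"okq":51,"uy":37},{"f":53,"jh":93,"qo":54,"wja":17},{"ilm":36,"vk":95,"w":50},{"dfr":58,"dwo":38,"n":79,"ry":99}],"p":{"bxl":[79,58,97,52],"qkb":[53,8,58,92,31],"x":{"erc":90,"m":70,"s":50,"vl":61}},"yzm":{"bux":{"ble":8,"fcz":71,"oad":75,"yk":73},"s":[76,6,86,14]}}
After op 4 (replace /kz/1/uy 71): {"jko":{"j":[91,11],"n":{"c":14,"yj":60},"ym":[71,40,0],"zc":[42,20]},"kz":[[13,36,52,60,6],{"axf":46,"okq":51,"uy":71},{"f":53,"jh":93,"qo":54,"wja":17},{"ilm":36,"vk":95,"w":50},{"dfr":58,"dwo":38,"n":79,"ry":99}],"p":{"bxl":[79,58,97,52],"qkb":[53,8,58,92,31],"x":{"erc":90,"m":70,"s":50,"vl":61}},"yzm":{"bux":{"ble":8,"fcz":71,"oad":75,"yk":73},"s":[76,6,86,14]}}
After op 5 (add /yzm/bux 63): {"jko":{"j":[91,11],"n":{"c":14,"yj":60},"ym":[71,40,0],"zc":[42,20]},"kz":[[13,36,52,60,6],{"axf":46,"okq":51,"uy":71},{"f":53,"jh":93,"qo":54,"wja":17},{"ilm":36,"vk":95,"w":50},{"dfr":58,"dwo":38,"n":79,"ry":99}],"p":{"bxl":[79,58,97,52],"qkb":[53,8,58,92,31],"x":{"erc":90,"m":70,"s":50,"vl":61}},"yzm":{"bux":63,"s":[76,6,86,14]}}
After op 6 (remove /p/bxl/2): {"jko":{"j":[91,11],"n":{"c":14,"yj":60},"ym":[71,40,0],"zc":[42,20]},"kz":[[13,36,52,60,6],{"axf":46,"okq":51,"uy":71},{"f":53,"jh":93,"qo":54,"wja":17},{"ilm":36,"vk":95,"w":50},{"dfr":58,"dwo":38,"n":79,"ry":99}],"p":{"bxl":[79,58,52],"qkb":[53,8,58,92,31],"x":{"erc":90,"m":70,"s":50,"vl":61}},"yzm":{"bux":63,"s":[76,6,86,14]}}
After op 7 (add /kj 18): {"jko":{"j":[91,11],"n":{"c":14,"yj":60},"ym":[71,40,0],"zc":[42,20]},"kj":18,"kz":[[13,36,52,60,6],{"axf":46,"okq":51,"uy":71},{"f":53,"jh":93,"qo":54,"wja":17},{"ilm":36,"vk":95,"w":50},{"dfr":58,"dwo":38,"n":79,"ry":99}],"p":{"bxl":[79,58,52],"qkb":[53,8,58,92,31],"x":{"erc":90,"m":70,"s":50,"vl":61}},"yzm":{"bux":63,"s":[76,6,86,14]}}
After op 8 (add /p/qkb/5 13): {"jko":{"j":[91,11],"n":{"c":14,"yj":60},"ym":[71,40,0],"zc":[42,20]},"kj":18,"kz":[[13,36,52,60,6],{"axf":46,"okq":51,"uy":71},{"f":53,"jh":93,"qo":54,"wja":17},{"ilm":36,"vk":95,"w":50},{"dfr":58,"dwo":38,"n":79,"ry":99}],"p":{"bxl":[79,58,52],"qkb":[53,8,58,92,31,13],"x":{"erc":90,"m":70,"s":50,"vl":61}},"yzm":{"bux":63,"s":[76,6,86,14]}}
After op 9 (replace /kz/1 2): {"jko":{"j":[91,11],"n":{"c":14,"yj":60},"ym":[71,40,0],"zc":[42,20]},"kj":18,"kz":[[13,36,52,60,6],2,{"f":53,"jh":93,"qo":54,"wja":17},{"ilm":36,"vk":95,"w":50},{"dfr":58,"dwo":38,"n":79,"ry":99}],"p":{"bxl":[79,58,52],"qkb":[53,8,58,92,31,13],"x":{"erc":90,"m":70,"s":50,"vl":61}},"yzm":{"bux":63,"s":[76,6,86,14]}}
After op 10 (add /kz/0/1 99): {"jko":{"j":[91,11],"n":{"c":14,"yj":60},"ym":[71,40,0],"zc":[42,20]},"kj":18,"kz":[[13,99,36,52,60,6],2,{"f":53,"jh":93,"qo":54,"wja":17},{"ilm":36,"vk":95,"w":50},{"dfr":58,"dwo":38,"n":79,"ry":99}],"p":{"bxl":[79,58,52],"qkb":[53,8,58,92,31,13],"x":{"erc":90,"m":70,"s":50,"vl":61}},"yzm":{"bux":63,"s":[76,6,86,14]}}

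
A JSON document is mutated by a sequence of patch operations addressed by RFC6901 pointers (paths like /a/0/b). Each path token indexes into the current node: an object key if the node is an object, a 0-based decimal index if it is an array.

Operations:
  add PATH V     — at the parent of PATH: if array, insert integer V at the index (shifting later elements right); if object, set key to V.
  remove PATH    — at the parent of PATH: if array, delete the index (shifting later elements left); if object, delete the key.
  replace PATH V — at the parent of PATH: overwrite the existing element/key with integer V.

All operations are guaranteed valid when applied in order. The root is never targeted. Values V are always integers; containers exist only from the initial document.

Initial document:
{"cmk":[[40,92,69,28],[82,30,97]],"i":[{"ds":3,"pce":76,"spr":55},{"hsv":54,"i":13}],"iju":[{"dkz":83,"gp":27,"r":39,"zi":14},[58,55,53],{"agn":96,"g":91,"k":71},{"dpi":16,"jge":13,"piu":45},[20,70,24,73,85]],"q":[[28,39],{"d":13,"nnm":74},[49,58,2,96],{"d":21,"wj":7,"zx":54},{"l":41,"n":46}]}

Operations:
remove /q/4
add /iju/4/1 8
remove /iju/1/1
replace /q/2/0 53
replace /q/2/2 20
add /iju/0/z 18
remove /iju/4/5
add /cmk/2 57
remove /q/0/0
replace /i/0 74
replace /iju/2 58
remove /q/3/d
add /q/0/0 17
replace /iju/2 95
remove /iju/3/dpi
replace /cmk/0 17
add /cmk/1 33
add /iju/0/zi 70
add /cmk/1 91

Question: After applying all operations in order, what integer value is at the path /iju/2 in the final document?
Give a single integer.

After op 1 (remove /q/4): {"cmk":[[40,92,69,28],[82,30,97]],"i":[{"ds":3,"pce":76,"spr":55},{"hsv":54,"i":13}],"iju":[{"dkz":83,"gp":27,"r":39,"zi":14},[58,55,53],{"agn":96,"g":91,"k":71},{"dpi":16,"jge":13,"piu":45},[20,70,24,73,85]],"q":[[28,39],{"d":13,"nnm":74},[49,58,2,96],{"d":21,"wj":7,"zx":54}]}
After op 2 (add /iju/4/1 8): {"cmk":[[40,92,69,28],[82,30,97]],"i":[{"ds":3,"pce":76,"spr":55},{"hsv":54,"i":13}],"iju":[{"dkz":83,"gp":27,"r":39,"zi":14},[58,55,53],{"agn":96,"g":91,"k":71},{"dpi":16,"jge":13,"piu":45},[20,8,70,24,73,85]],"q":[[28,39],{"d":13,"nnm":74},[49,58,2,96],{"d":21,"wj":7,"zx":54}]}
After op 3 (remove /iju/1/1): {"cmk":[[40,92,69,28],[82,30,97]],"i":[{"ds":3,"pce":76,"spr":55},{"hsv":54,"i":13}],"iju":[{"dkz":83,"gp":27,"r":39,"zi":14},[58,53],{"agn":96,"g":91,"k":71},{"dpi":16,"jge":13,"piu":45},[20,8,70,24,73,85]],"q":[[28,39],{"d":13,"nnm":74},[49,58,2,96],{"d":21,"wj":7,"zx":54}]}
After op 4 (replace /q/2/0 53): {"cmk":[[40,92,69,28],[82,30,97]],"i":[{"ds":3,"pce":76,"spr":55},{"hsv":54,"i":13}],"iju":[{"dkz":83,"gp":27,"r":39,"zi":14},[58,53],{"agn":96,"g":91,"k":71},{"dpi":16,"jge":13,"piu":45},[20,8,70,24,73,85]],"q":[[28,39],{"d":13,"nnm":74},[53,58,2,96],{"d":21,"wj":7,"zx":54}]}
After op 5 (replace /q/2/2 20): {"cmk":[[40,92,69,28],[82,30,97]],"i":[{"ds":3,"pce":76,"spr":55},{"hsv":54,"i":13}],"iju":[{"dkz":83,"gp":27,"r":39,"zi":14},[58,53],{"agn":96,"g":91,"k":71},{"dpi":16,"jge":13,"piu":45},[20,8,70,24,73,85]],"q":[[28,39],{"d":13,"nnm":74},[53,58,20,96],{"d":21,"wj":7,"zx":54}]}
After op 6 (add /iju/0/z 18): {"cmk":[[40,92,69,28],[82,30,97]],"i":[{"ds":3,"pce":76,"spr":55},{"hsv":54,"i":13}],"iju":[{"dkz":83,"gp":27,"r":39,"z":18,"zi":14},[58,53],{"agn":96,"g":91,"k":71},{"dpi":16,"jge":13,"piu":45},[20,8,70,24,73,85]],"q":[[28,39],{"d":13,"nnm":74},[53,58,20,96],{"d":21,"wj":7,"zx":54}]}
After op 7 (remove /iju/4/5): {"cmk":[[40,92,69,28],[82,30,97]],"i":[{"ds":3,"pce":76,"spr":55},{"hsv":54,"i":13}],"iju":[{"dkz":83,"gp":27,"r":39,"z":18,"zi":14},[58,53],{"agn":96,"g":91,"k":71},{"dpi":16,"jge":13,"piu":45},[20,8,70,24,73]],"q":[[28,39],{"d":13,"nnm":74},[53,58,20,96],{"d":21,"wj":7,"zx":54}]}
After op 8 (add /cmk/2 57): {"cmk":[[40,92,69,28],[82,30,97],57],"i":[{"ds":3,"pce":76,"spr":55},{"hsv":54,"i":13}],"iju":[{"dkz":83,"gp":27,"r":39,"z":18,"zi":14},[58,53],{"agn":96,"g":91,"k":71},{"dpi":16,"jge":13,"piu":45},[20,8,70,24,73]],"q":[[28,39],{"d":13,"nnm":74},[53,58,20,96],{"d":21,"wj":7,"zx":54}]}
After op 9 (remove /q/0/0): {"cmk":[[40,92,69,28],[82,30,97],57],"i":[{"ds":3,"pce":76,"spr":55},{"hsv":54,"i":13}],"iju":[{"dkz":83,"gp":27,"r":39,"z":18,"zi":14},[58,53],{"agn":96,"g":91,"k":71},{"dpi":16,"jge":13,"piu":45},[20,8,70,24,73]],"q":[[39],{"d":13,"nnm":74},[53,58,20,96],{"d":21,"wj":7,"zx":54}]}
After op 10 (replace /i/0 74): {"cmk":[[40,92,69,28],[82,30,97],57],"i":[74,{"hsv":54,"i":13}],"iju":[{"dkz":83,"gp":27,"r":39,"z":18,"zi":14},[58,53],{"agn":96,"g":91,"k":71},{"dpi":16,"jge":13,"piu":45},[20,8,70,24,73]],"q":[[39],{"d":13,"nnm":74},[53,58,20,96],{"d":21,"wj":7,"zx":54}]}
After op 11 (replace /iju/2 58): {"cmk":[[40,92,69,28],[82,30,97],57],"i":[74,{"hsv":54,"i":13}],"iju":[{"dkz":83,"gp":27,"r":39,"z":18,"zi":14},[58,53],58,{"dpi":16,"jge":13,"piu":45},[20,8,70,24,73]],"q":[[39],{"d":13,"nnm":74},[53,58,20,96],{"d":21,"wj":7,"zx":54}]}
After op 12 (remove /q/3/d): {"cmk":[[40,92,69,28],[82,30,97],57],"i":[74,{"hsv":54,"i":13}],"iju":[{"dkz":83,"gp":27,"r":39,"z":18,"zi":14},[58,53],58,{"dpi":16,"jge":13,"piu":45},[20,8,70,24,73]],"q":[[39],{"d":13,"nnm":74},[53,58,20,96],{"wj":7,"zx":54}]}
After op 13 (add /q/0/0 17): {"cmk":[[40,92,69,28],[82,30,97],57],"i":[74,{"hsv":54,"i":13}],"iju":[{"dkz":83,"gp":27,"r":39,"z":18,"zi":14},[58,53],58,{"dpi":16,"jge":13,"piu":45},[20,8,70,24,73]],"q":[[17,39],{"d":13,"nnm":74},[53,58,20,96],{"wj":7,"zx":54}]}
After op 14 (replace /iju/2 95): {"cmk":[[40,92,69,28],[82,30,97],57],"i":[74,{"hsv":54,"i":13}],"iju":[{"dkz":83,"gp":27,"r":39,"z":18,"zi":14},[58,53],95,{"dpi":16,"jge":13,"piu":45},[20,8,70,24,73]],"q":[[17,39],{"d":13,"nnm":74},[53,58,20,96],{"wj":7,"zx":54}]}
After op 15 (remove /iju/3/dpi): {"cmk":[[40,92,69,28],[82,30,97],57],"i":[74,{"hsv":54,"i":13}],"iju":[{"dkz":83,"gp":27,"r":39,"z":18,"zi":14},[58,53],95,{"jge":13,"piu":45},[20,8,70,24,73]],"q":[[17,39],{"d":13,"nnm":74},[53,58,20,96],{"wj":7,"zx":54}]}
After op 16 (replace /cmk/0 17): {"cmk":[17,[82,30,97],57],"i":[74,{"hsv":54,"i":13}],"iju":[{"dkz":83,"gp":27,"r":39,"z":18,"zi":14},[58,53],95,{"jge":13,"piu":45},[20,8,70,24,73]],"q":[[17,39],{"d":13,"nnm":74},[53,58,20,96],{"wj":7,"zx":54}]}
After op 17 (add /cmk/1 33): {"cmk":[17,33,[82,30,97],57],"i":[74,{"hsv":54,"i":13}],"iju":[{"dkz":83,"gp":27,"r":39,"z":18,"zi":14},[58,53],95,{"jge":13,"piu":45},[20,8,70,24,73]],"q":[[17,39],{"d":13,"nnm":74},[53,58,20,96],{"wj":7,"zx":54}]}
After op 18 (add /iju/0/zi 70): {"cmk":[17,33,[82,30,97],57],"i":[74,{"hsv":54,"i":13}],"iju":[{"dkz":83,"gp":27,"r":39,"z":18,"zi":70},[58,53],95,{"jge":13,"piu":45},[20,8,70,24,73]],"q":[[17,39],{"d":13,"nnm":74},[53,58,20,96],{"wj":7,"zx":54}]}
After op 19 (add /cmk/1 91): {"cmk":[17,91,33,[82,30,97],57],"i":[74,{"hsv":54,"i":13}],"iju":[{"dkz":83,"gp":27,"r":39,"z":18,"zi":70},[58,53],95,{"jge":13,"piu":45},[20,8,70,24,73]],"q":[[17,39],{"d":13,"nnm":74},[53,58,20,96],{"wj":7,"zx":54}]}
Value at /iju/2: 95

Answer: 95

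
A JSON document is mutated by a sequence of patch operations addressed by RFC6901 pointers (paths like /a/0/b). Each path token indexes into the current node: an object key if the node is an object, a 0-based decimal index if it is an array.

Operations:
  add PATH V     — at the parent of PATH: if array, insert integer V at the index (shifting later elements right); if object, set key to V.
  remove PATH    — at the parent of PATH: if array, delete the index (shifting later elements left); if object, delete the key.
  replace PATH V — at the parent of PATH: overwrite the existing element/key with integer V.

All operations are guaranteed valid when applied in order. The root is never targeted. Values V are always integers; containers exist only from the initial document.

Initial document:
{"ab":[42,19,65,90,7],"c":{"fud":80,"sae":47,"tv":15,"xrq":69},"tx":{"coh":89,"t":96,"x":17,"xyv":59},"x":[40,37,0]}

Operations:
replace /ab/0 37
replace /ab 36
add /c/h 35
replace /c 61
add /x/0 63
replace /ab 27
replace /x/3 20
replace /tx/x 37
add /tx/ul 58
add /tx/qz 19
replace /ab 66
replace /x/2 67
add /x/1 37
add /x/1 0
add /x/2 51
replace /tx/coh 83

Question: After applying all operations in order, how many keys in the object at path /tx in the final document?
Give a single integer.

After op 1 (replace /ab/0 37): {"ab":[37,19,65,90,7],"c":{"fud":80,"sae":47,"tv":15,"xrq":69},"tx":{"coh":89,"t":96,"x":17,"xyv":59},"x":[40,37,0]}
After op 2 (replace /ab 36): {"ab":36,"c":{"fud":80,"sae":47,"tv":15,"xrq":69},"tx":{"coh":89,"t":96,"x":17,"xyv":59},"x":[40,37,0]}
After op 3 (add /c/h 35): {"ab":36,"c":{"fud":80,"h":35,"sae":47,"tv":15,"xrq":69},"tx":{"coh":89,"t":96,"x":17,"xyv":59},"x":[40,37,0]}
After op 4 (replace /c 61): {"ab":36,"c":61,"tx":{"coh":89,"t":96,"x":17,"xyv":59},"x":[40,37,0]}
After op 5 (add /x/0 63): {"ab":36,"c":61,"tx":{"coh":89,"t":96,"x":17,"xyv":59},"x":[63,40,37,0]}
After op 6 (replace /ab 27): {"ab":27,"c":61,"tx":{"coh":89,"t":96,"x":17,"xyv":59},"x":[63,40,37,0]}
After op 7 (replace /x/3 20): {"ab":27,"c":61,"tx":{"coh":89,"t":96,"x":17,"xyv":59},"x":[63,40,37,20]}
After op 8 (replace /tx/x 37): {"ab":27,"c":61,"tx":{"coh":89,"t":96,"x":37,"xyv":59},"x":[63,40,37,20]}
After op 9 (add /tx/ul 58): {"ab":27,"c":61,"tx":{"coh":89,"t":96,"ul":58,"x":37,"xyv":59},"x":[63,40,37,20]}
After op 10 (add /tx/qz 19): {"ab":27,"c":61,"tx":{"coh":89,"qz":19,"t":96,"ul":58,"x":37,"xyv":59},"x":[63,40,37,20]}
After op 11 (replace /ab 66): {"ab":66,"c":61,"tx":{"coh":89,"qz":19,"t":96,"ul":58,"x":37,"xyv":59},"x":[63,40,37,20]}
After op 12 (replace /x/2 67): {"ab":66,"c":61,"tx":{"coh":89,"qz":19,"t":96,"ul":58,"x":37,"xyv":59},"x":[63,40,67,20]}
After op 13 (add /x/1 37): {"ab":66,"c":61,"tx":{"coh":89,"qz":19,"t":96,"ul":58,"x":37,"xyv":59},"x":[63,37,40,67,20]}
After op 14 (add /x/1 0): {"ab":66,"c":61,"tx":{"coh":89,"qz":19,"t":96,"ul":58,"x":37,"xyv":59},"x":[63,0,37,40,67,20]}
After op 15 (add /x/2 51): {"ab":66,"c":61,"tx":{"coh":89,"qz":19,"t":96,"ul":58,"x":37,"xyv":59},"x":[63,0,51,37,40,67,20]}
After op 16 (replace /tx/coh 83): {"ab":66,"c":61,"tx":{"coh":83,"qz":19,"t":96,"ul":58,"x":37,"xyv":59},"x":[63,0,51,37,40,67,20]}
Size at path /tx: 6

Answer: 6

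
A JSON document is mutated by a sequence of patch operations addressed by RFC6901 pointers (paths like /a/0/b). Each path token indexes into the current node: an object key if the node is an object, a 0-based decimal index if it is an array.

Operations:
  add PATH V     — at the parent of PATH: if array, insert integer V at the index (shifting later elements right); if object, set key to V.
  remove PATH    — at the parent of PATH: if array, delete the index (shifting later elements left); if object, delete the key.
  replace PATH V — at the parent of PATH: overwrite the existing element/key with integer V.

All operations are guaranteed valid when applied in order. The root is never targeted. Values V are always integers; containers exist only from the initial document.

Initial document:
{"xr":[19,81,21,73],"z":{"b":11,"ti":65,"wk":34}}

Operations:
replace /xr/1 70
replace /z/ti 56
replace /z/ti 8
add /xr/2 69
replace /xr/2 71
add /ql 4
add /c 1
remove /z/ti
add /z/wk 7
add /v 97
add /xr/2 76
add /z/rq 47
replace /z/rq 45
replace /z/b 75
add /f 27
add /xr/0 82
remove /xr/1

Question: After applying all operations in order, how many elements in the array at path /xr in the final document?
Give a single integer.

After op 1 (replace /xr/1 70): {"xr":[19,70,21,73],"z":{"b":11,"ti":65,"wk":34}}
After op 2 (replace /z/ti 56): {"xr":[19,70,21,73],"z":{"b":11,"ti":56,"wk":34}}
After op 3 (replace /z/ti 8): {"xr":[19,70,21,73],"z":{"b":11,"ti":8,"wk":34}}
After op 4 (add /xr/2 69): {"xr":[19,70,69,21,73],"z":{"b":11,"ti":8,"wk":34}}
After op 5 (replace /xr/2 71): {"xr":[19,70,71,21,73],"z":{"b":11,"ti":8,"wk":34}}
After op 6 (add /ql 4): {"ql":4,"xr":[19,70,71,21,73],"z":{"b":11,"ti":8,"wk":34}}
After op 7 (add /c 1): {"c":1,"ql":4,"xr":[19,70,71,21,73],"z":{"b":11,"ti":8,"wk":34}}
After op 8 (remove /z/ti): {"c":1,"ql":4,"xr":[19,70,71,21,73],"z":{"b":11,"wk":34}}
After op 9 (add /z/wk 7): {"c":1,"ql":4,"xr":[19,70,71,21,73],"z":{"b":11,"wk":7}}
After op 10 (add /v 97): {"c":1,"ql":4,"v":97,"xr":[19,70,71,21,73],"z":{"b":11,"wk":7}}
After op 11 (add /xr/2 76): {"c":1,"ql":4,"v":97,"xr":[19,70,76,71,21,73],"z":{"b":11,"wk":7}}
After op 12 (add /z/rq 47): {"c":1,"ql":4,"v":97,"xr":[19,70,76,71,21,73],"z":{"b":11,"rq":47,"wk":7}}
After op 13 (replace /z/rq 45): {"c":1,"ql":4,"v":97,"xr":[19,70,76,71,21,73],"z":{"b":11,"rq":45,"wk":7}}
After op 14 (replace /z/b 75): {"c":1,"ql":4,"v":97,"xr":[19,70,76,71,21,73],"z":{"b":75,"rq":45,"wk":7}}
After op 15 (add /f 27): {"c":1,"f":27,"ql":4,"v":97,"xr":[19,70,76,71,21,73],"z":{"b":75,"rq":45,"wk":7}}
After op 16 (add /xr/0 82): {"c":1,"f":27,"ql":4,"v":97,"xr":[82,19,70,76,71,21,73],"z":{"b":75,"rq":45,"wk":7}}
After op 17 (remove /xr/1): {"c":1,"f":27,"ql":4,"v":97,"xr":[82,70,76,71,21,73],"z":{"b":75,"rq":45,"wk":7}}
Size at path /xr: 6

Answer: 6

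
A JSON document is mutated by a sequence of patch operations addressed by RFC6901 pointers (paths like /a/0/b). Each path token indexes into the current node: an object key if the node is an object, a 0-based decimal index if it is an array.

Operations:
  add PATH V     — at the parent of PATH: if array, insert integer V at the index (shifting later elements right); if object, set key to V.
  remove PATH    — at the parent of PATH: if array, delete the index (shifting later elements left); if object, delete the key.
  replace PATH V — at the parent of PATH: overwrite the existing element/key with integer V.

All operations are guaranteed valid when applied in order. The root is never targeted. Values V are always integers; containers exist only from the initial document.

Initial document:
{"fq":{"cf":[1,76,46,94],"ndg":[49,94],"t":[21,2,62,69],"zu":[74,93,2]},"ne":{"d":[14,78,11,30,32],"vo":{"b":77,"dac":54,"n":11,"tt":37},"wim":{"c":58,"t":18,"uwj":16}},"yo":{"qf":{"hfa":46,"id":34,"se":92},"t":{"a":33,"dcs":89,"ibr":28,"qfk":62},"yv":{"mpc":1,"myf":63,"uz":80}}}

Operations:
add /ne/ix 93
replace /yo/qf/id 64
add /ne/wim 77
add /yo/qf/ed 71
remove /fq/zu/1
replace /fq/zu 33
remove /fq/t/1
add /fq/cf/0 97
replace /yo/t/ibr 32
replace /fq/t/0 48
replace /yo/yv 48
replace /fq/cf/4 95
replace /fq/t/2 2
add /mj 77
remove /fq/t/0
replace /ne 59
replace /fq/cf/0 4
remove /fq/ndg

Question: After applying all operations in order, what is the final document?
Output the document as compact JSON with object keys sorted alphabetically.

After op 1 (add /ne/ix 93): {"fq":{"cf":[1,76,46,94],"ndg":[49,94],"t":[21,2,62,69],"zu":[74,93,2]},"ne":{"d":[14,78,11,30,32],"ix":93,"vo":{"b":77,"dac":54,"n":11,"tt":37},"wim":{"c":58,"t":18,"uwj":16}},"yo":{"qf":{"hfa":46,"id":34,"se":92},"t":{"a":33,"dcs":89,"ibr":28,"qfk":62},"yv":{"mpc":1,"myf":63,"uz":80}}}
After op 2 (replace /yo/qf/id 64): {"fq":{"cf":[1,76,46,94],"ndg":[49,94],"t":[21,2,62,69],"zu":[74,93,2]},"ne":{"d":[14,78,11,30,32],"ix":93,"vo":{"b":77,"dac":54,"n":11,"tt":37},"wim":{"c":58,"t":18,"uwj":16}},"yo":{"qf":{"hfa":46,"id":64,"se":92},"t":{"a":33,"dcs":89,"ibr":28,"qfk":62},"yv":{"mpc":1,"myf":63,"uz":80}}}
After op 3 (add /ne/wim 77): {"fq":{"cf":[1,76,46,94],"ndg":[49,94],"t":[21,2,62,69],"zu":[74,93,2]},"ne":{"d":[14,78,11,30,32],"ix":93,"vo":{"b":77,"dac":54,"n":11,"tt":37},"wim":77},"yo":{"qf":{"hfa":46,"id":64,"se":92},"t":{"a":33,"dcs":89,"ibr":28,"qfk":62},"yv":{"mpc":1,"myf":63,"uz":80}}}
After op 4 (add /yo/qf/ed 71): {"fq":{"cf":[1,76,46,94],"ndg":[49,94],"t":[21,2,62,69],"zu":[74,93,2]},"ne":{"d":[14,78,11,30,32],"ix":93,"vo":{"b":77,"dac":54,"n":11,"tt":37},"wim":77},"yo":{"qf":{"ed":71,"hfa":46,"id":64,"se":92},"t":{"a":33,"dcs":89,"ibr":28,"qfk":62},"yv":{"mpc":1,"myf":63,"uz":80}}}
After op 5 (remove /fq/zu/1): {"fq":{"cf":[1,76,46,94],"ndg":[49,94],"t":[21,2,62,69],"zu":[74,2]},"ne":{"d":[14,78,11,30,32],"ix":93,"vo":{"b":77,"dac":54,"n":11,"tt":37},"wim":77},"yo":{"qf":{"ed":71,"hfa":46,"id":64,"se":92},"t":{"a":33,"dcs":89,"ibr":28,"qfk":62},"yv":{"mpc":1,"myf":63,"uz":80}}}
After op 6 (replace /fq/zu 33): {"fq":{"cf":[1,76,46,94],"ndg":[49,94],"t":[21,2,62,69],"zu":33},"ne":{"d":[14,78,11,30,32],"ix":93,"vo":{"b":77,"dac":54,"n":11,"tt":37},"wim":77},"yo":{"qf":{"ed":71,"hfa":46,"id":64,"se":92},"t":{"a":33,"dcs":89,"ibr":28,"qfk":62},"yv":{"mpc":1,"myf":63,"uz":80}}}
After op 7 (remove /fq/t/1): {"fq":{"cf":[1,76,46,94],"ndg":[49,94],"t":[21,62,69],"zu":33},"ne":{"d":[14,78,11,30,32],"ix":93,"vo":{"b":77,"dac":54,"n":11,"tt":37},"wim":77},"yo":{"qf":{"ed":71,"hfa":46,"id":64,"se":92},"t":{"a":33,"dcs":89,"ibr":28,"qfk":62},"yv":{"mpc":1,"myf":63,"uz":80}}}
After op 8 (add /fq/cf/0 97): {"fq":{"cf":[97,1,76,46,94],"ndg":[49,94],"t":[21,62,69],"zu":33},"ne":{"d":[14,78,11,30,32],"ix":93,"vo":{"b":77,"dac":54,"n":11,"tt":37},"wim":77},"yo":{"qf":{"ed":71,"hfa":46,"id":64,"se":92},"t":{"a":33,"dcs":89,"ibr":28,"qfk":62},"yv":{"mpc":1,"myf":63,"uz":80}}}
After op 9 (replace /yo/t/ibr 32): {"fq":{"cf":[97,1,76,46,94],"ndg":[49,94],"t":[21,62,69],"zu":33},"ne":{"d":[14,78,11,30,32],"ix":93,"vo":{"b":77,"dac":54,"n":11,"tt":37},"wim":77},"yo":{"qf":{"ed":71,"hfa":46,"id":64,"se":92},"t":{"a":33,"dcs":89,"ibr":32,"qfk":62},"yv":{"mpc":1,"myf":63,"uz":80}}}
After op 10 (replace /fq/t/0 48): {"fq":{"cf":[97,1,76,46,94],"ndg":[49,94],"t":[48,62,69],"zu":33},"ne":{"d":[14,78,11,30,32],"ix":93,"vo":{"b":77,"dac":54,"n":11,"tt":37},"wim":77},"yo":{"qf":{"ed":71,"hfa":46,"id":64,"se":92},"t":{"a":33,"dcs":89,"ibr":32,"qfk":62},"yv":{"mpc":1,"myf":63,"uz":80}}}
After op 11 (replace /yo/yv 48): {"fq":{"cf":[97,1,76,46,94],"ndg":[49,94],"t":[48,62,69],"zu":33},"ne":{"d":[14,78,11,30,32],"ix":93,"vo":{"b":77,"dac":54,"n":11,"tt":37},"wim":77},"yo":{"qf":{"ed":71,"hfa":46,"id":64,"se":92},"t":{"a":33,"dcs":89,"ibr":32,"qfk":62},"yv":48}}
After op 12 (replace /fq/cf/4 95): {"fq":{"cf":[97,1,76,46,95],"ndg":[49,94],"t":[48,62,69],"zu":33},"ne":{"d":[14,78,11,30,32],"ix":93,"vo":{"b":77,"dac":54,"n":11,"tt":37},"wim":77},"yo":{"qf":{"ed":71,"hfa":46,"id":64,"se":92},"t":{"a":33,"dcs":89,"ibr":32,"qfk":62},"yv":48}}
After op 13 (replace /fq/t/2 2): {"fq":{"cf":[97,1,76,46,95],"ndg":[49,94],"t":[48,62,2],"zu":33},"ne":{"d":[14,78,11,30,32],"ix":93,"vo":{"b":77,"dac":54,"n":11,"tt":37},"wim":77},"yo":{"qf":{"ed":71,"hfa":46,"id":64,"se":92},"t":{"a":33,"dcs":89,"ibr":32,"qfk":62},"yv":48}}
After op 14 (add /mj 77): {"fq":{"cf":[97,1,76,46,95],"ndg":[49,94],"t":[48,62,2],"zu":33},"mj":77,"ne":{"d":[14,78,11,30,32],"ix":93,"vo":{"b":77,"dac":54,"n":11,"tt":37},"wim":77},"yo":{"qf":{"ed":71,"hfa":46,"id":64,"se":92},"t":{"a":33,"dcs":89,"ibr":32,"qfk":62},"yv":48}}
After op 15 (remove /fq/t/0): {"fq":{"cf":[97,1,76,46,95],"ndg":[49,94],"t":[62,2],"zu":33},"mj":77,"ne":{"d":[14,78,11,30,32],"ix":93,"vo":{"b":77,"dac":54,"n":11,"tt":37},"wim":77},"yo":{"qf":{"ed":71,"hfa":46,"id":64,"se":92},"t":{"a":33,"dcs":89,"ibr":32,"qfk":62},"yv":48}}
After op 16 (replace /ne 59): {"fq":{"cf":[97,1,76,46,95],"ndg":[49,94],"t":[62,2],"zu":33},"mj":77,"ne":59,"yo":{"qf":{"ed":71,"hfa":46,"id":64,"se":92},"t":{"a":33,"dcs":89,"ibr":32,"qfk":62},"yv":48}}
After op 17 (replace /fq/cf/0 4): {"fq":{"cf":[4,1,76,46,95],"ndg":[49,94],"t":[62,2],"zu":33},"mj":77,"ne":59,"yo":{"qf":{"ed":71,"hfa":46,"id":64,"se":92},"t":{"a":33,"dcs":89,"ibr":32,"qfk":62},"yv":48}}
After op 18 (remove /fq/ndg): {"fq":{"cf":[4,1,76,46,95],"t":[62,2],"zu":33},"mj":77,"ne":59,"yo":{"qf":{"ed":71,"hfa":46,"id":64,"se":92},"t":{"a":33,"dcs":89,"ibr":32,"qfk":62},"yv":48}}

Answer: {"fq":{"cf":[4,1,76,46,95],"t":[62,2],"zu":33},"mj":77,"ne":59,"yo":{"qf":{"ed":71,"hfa":46,"id":64,"se":92},"t":{"a":33,"dcs":89,"ibr":32,"qfk":62},"yv":48}}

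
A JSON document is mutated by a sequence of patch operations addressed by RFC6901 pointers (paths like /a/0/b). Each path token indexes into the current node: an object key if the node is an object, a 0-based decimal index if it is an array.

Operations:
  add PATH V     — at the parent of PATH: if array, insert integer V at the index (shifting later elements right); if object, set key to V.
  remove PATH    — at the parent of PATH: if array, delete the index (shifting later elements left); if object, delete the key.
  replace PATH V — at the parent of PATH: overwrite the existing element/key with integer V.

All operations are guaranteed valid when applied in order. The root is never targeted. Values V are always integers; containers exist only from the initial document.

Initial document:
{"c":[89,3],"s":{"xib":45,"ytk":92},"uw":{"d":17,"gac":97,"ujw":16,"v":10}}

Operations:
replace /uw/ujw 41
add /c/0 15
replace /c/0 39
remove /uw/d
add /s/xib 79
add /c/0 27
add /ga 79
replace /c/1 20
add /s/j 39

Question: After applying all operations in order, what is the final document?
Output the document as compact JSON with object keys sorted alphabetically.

After op 1 (replace /uw/ujw 41): {"c":[89,3],"s":{"xib":45,"ytk":92},"uw":{"d":17,"gac":97,"ujw":41,"v":10}}
After op 2 (add /c/0 15): {"c":[15,89,3],"s":{"xib":45,"ytk":92},"uw":{"d":17,"gac":97,"ujw":41,"v":10}}
After op 3 (replace /c/0 39): {"c":[39,89,3],"s":{"xib":45,"ytk":92},"uw":{"d":17,"gac":97,"ujw":41,"v":10}}
After op 4 (remove /uw/d): {"c":[39,89,3],"s":{"xib":45,"ytk":92},"uw":{"gac":97,"ujw":41,"v":10}}
After op 5 (add /s/xib 79): {"c":[39,89,3],"s":{"xib":79,"ytk":92},"uw":{"gac":97,"ujw":41,"v":10}}
After op 6 (add /c/0 27): {"c":[27,39,89,3],"s":{"xib":79,"ytk":92},"uw":{"gac":97,"ujw":41,"v":10}}
After op 7 (add /ga 79): {"c":[27,39,89,3],"ga":79,"s":{"xib":79,"ytk":92},"uw":{"gac":97,"ujw":41,"v":10}}
After op 8 (replace /c/1 20): {"c":[27,20,89,3],"ga":79,"s":{"xib":79,"ytk":92},"uw":{"gac":97,"ujw":41,"v":10}}
After op 9 (add /s/j 39): {"c":[27,20,89,3],"ga":79,"s":{"j":39,"xib":79,"ytk":92},"uw":{"gac":97,"ujw":41,"v":10}}

Answer: {"c":[27,20,89,3],"ga":79,"s":{"j":39,"xib":79,"ytk":92},"uw":{"gac":97,"ujw":41,"v":10}}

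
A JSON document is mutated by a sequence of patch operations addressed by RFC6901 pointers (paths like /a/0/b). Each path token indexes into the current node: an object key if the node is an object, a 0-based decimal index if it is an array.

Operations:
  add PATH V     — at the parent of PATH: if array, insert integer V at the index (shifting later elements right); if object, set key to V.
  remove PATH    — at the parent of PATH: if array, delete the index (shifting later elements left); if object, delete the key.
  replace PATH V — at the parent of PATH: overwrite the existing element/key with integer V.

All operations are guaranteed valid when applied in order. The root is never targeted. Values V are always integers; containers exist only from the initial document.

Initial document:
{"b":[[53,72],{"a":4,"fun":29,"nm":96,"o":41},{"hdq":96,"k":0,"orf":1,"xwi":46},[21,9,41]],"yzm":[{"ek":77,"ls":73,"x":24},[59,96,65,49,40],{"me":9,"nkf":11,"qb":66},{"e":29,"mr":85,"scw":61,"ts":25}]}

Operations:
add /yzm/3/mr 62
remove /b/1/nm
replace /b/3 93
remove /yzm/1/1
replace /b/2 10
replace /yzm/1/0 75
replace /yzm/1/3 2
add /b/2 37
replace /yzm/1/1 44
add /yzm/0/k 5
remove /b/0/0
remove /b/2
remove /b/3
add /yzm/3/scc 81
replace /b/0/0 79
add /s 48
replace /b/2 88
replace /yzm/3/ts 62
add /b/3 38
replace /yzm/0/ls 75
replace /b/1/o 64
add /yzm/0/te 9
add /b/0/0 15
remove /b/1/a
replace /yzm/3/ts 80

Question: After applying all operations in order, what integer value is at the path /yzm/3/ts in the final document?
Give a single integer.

After op 1 (add /yzm/3/mr 62): {"b":[[53,72],{"a":4,"fun":29,"nm":96,"o":41},{"hdq":96,"k":0,"orf":1,"xwi":46},[21,9,41]],"yzm":[{"ek":77,"ls":73,"x":24},[59,96,65,49,40],{"me":9,"nkf":11,"qb":66},{"e":29,"mr":62,"scw":61,"ts":25}]}
After op 2 (remove /b/1/nm): {"b":[[53,72],{"a":4,"fun":29,"o":41},{"hdq":96,"k":0,"orf":1,"xwi":46},[21,9,41]],"yzm":[{"ek":77,"ls":73,"x":24},[59,96,65,49,40],{"me":9,"nkf":11,"qb":66},{"e":29,"mr":62,"scw":61,"ts":25}]}
After op 3 (replace /b/3 93): {"b":[[53,72],{"a":4,"fun":29,"o":41},{"hdq":96,"k":0,"orf":1,"xwi":46},93],"yzm":[{"ek":77,"ls":73,"x":24},[59,96,65,49,40],{"me":9,"nkf":11,"qb":66},{"e":29,"mr":62,"scw":61,"ts":25}]}
After op 4 (remove /yzm/1/1): {"b":[[53,72],{"a":4,"fun":29,"o":41},{"hdq":96,"k":0,"orf":1,"xwi":46},93],"yzm":[{"ek":77,"ls":73,"x":24},[59,65,49,40],{"me":9,"nkf":11,"qb":66},{"e":29,"mr":62,"scw":61,"ts":25}]}
After op 5 (replace /b/2 10): {"b":[[53,72],{"a":4,"fun":29,"o":41},10,93],"yzm":[{"ek":77,"ls":73,"x":24},[59,65,49,40],{"me":9,"nkf":11,"qb":66},{"e":29,"mr":62,"scw":61,"ts":25}]}
After op 6 (replace /yzm/1/0 75): {"b":[[53,72],{"a":4,"fun":29,"o":41},10,93],"yzm":[{"ek":77,"ls":73,"x":24},[75,65,49,40],{"me":9,"nkf":11,"qb":66},{"e":29,"mr":62,"scw":61,"ts":25}]}
After op 7 (replace /yzm/1/3 2): {"b":[[53,72],{"a":4,"fun":29,"o":41},10,93],"yzm":[{"ek":77,"ls":73,"x":24},[75,65,49,2],{"me":9,"nkf":11,"qb":66},{"e":29,"mr":62,"scw":61,"ts":25}]}
After op 8 (add /b/2 37): {"b":[[53,72],{"a":4,"fun":29,"o":41},37,10,93],"yzm":[{"ek":77,"ls":73,"x":24},[75,65,49,2],{"me":9,"nkf":11,"qb":66},{"e":29,"mr":62,"scw":61,"ts":25}]}
After op 9 (replace /yzm/1/1 44): {"b":[[53,72],{"a":4,"fun":29,"o":41},37,10,93],"yzm":[{"ek":77,"ls":73,"x":24},[75,44,49,2],{"me":9,"nkf":11,"qb":66},{"e":29,"mr":62,"scw":61,"ts":25}]}
After op 10 (add /yzm/0/k 5): {"b":[[53,72],{"a":4,"fun":29,"o":41},37,10,93],"yzm":[{"ek":77,"k":5,"ls":73,"x":24},[75,44,49,2],{"me":9,"nkf":11,"qb":66},{"e":29,"mr":62,"scw":61,"ts":25}]}
After op 11 (remove /b/0/0): {"b":[[72],{"a":4,"fun":29,"o":41},37,10,93],"yzm":[{"ek":77,"k":5,"ls":73,"x":24},[75,44,49,2],{"me":9,"nkf":11,"qb":66},{"e":29,"mr":62,"scw":61,"ts":25}]}
After op 12 (remove /b/2): {"b":[[72],{"a":4,"fun":29,"o":41},10,93],"yzm":[{"ek":77,"k":5,"ls":73,"x":24},[75,44,49,2],{"me":9,"nkf":11,"qb":66},{"e":29,"mr":62,"scw":61,"ts":25}]}
After op 13 (remove /b/3): {"b":[[72],{"a":4,"fun":29,"o":41},10],"yzm":[{"ek":77,"k":5,"ls":73,"x":24},[75,44,49,2],{"me":9,"nkf":11,"qb":66},{"e":29,"mr":62,"scw":61,"ts":25}]}
After op 14 (add /yzm/3/scc 81): {"b":[[72],{"a":4,"fun":29,"o":41},10],"yzm":[{"ek":77,"k":5,"ls":73,"x":24},[75,44,49,2],{"me":9,"nkf":11,"qb":66},{"e":29,"mr":62,"scc":81,"scw":61,"ts":25}]}
After op 15 (replace /b/0/0 79): {"b":[[79],{"a":4,"fun":29,"o":41},10],"yzm":[{"ek":77,"k":5,"ls":73,"x":24},[75,44,49,2],{"me":9,"nkf":11,"qb":66},{"e":29,"mr":62,"scc":81,"scw":61,"ts":25}]}
After op 16 (add /s 48): {"b":[[79],{"a":4,"fun":29,"o":41},10],"s":48,"yzm":[{"ek":77,"k":5,"ls":73,"x":24},[75,44,49,2],{"me":9,"nkf":11,"qb":66},{"e":29,"mr":62,"scc":81,"scw":61,"ts":25}]}
After op 17 (replace /b/2 88): {"b":[[79],{"a":4,"fun":29,"o":41},88],"s":48,"yzm":[{"ek":77,"k":5,"ls":73,"x":24},[75,44,49,2],{"me":9,"nkf":11,"qb":66},{"e":29,"mr":62,"scc":81,"scw":61,"ts":25}]}
After op 18 (replace /yzm/3/ts 62): {"b":[[79],{"a":4,"fun":29,"o":41},88],"s":48,"yzm":[{"ek":77,"k":5,"ls":73,"x":24},[75,44,49,2],{"me":9,"nkf":11,"qb":66},{"e":29,"mr":62,"scc":81,"scw":61,"ts":62}]}
After op 19 (add /b/3 38): {"b":[[79],{"a":4,"fun":29,"o":41},88,38],"s":48,"yzm":[{"ek":77,"k":5,"ls":73,"x":24},[75,44,49,2],{"me":9,"nkf":11,"qb":66},{"e":29,"mr":62,"scc":81,"scw":61,"ts":62}]}
After op 20 (replace /yzm/0/ls 75): {"b":[[79],{"a":4,"fun":29,"o":41},88,38],"s":48,"yzm":[{"ek":77,"k":5,"ls":75,"x":24},[75,44,49,2],{"me":9,"nkf":11,"qb":66},{"e":29,"mr":62,"scc":81,"scw":61,"ts":62}]}
After op 21 (replace /b/1/o 64): {"b":[[79],{"a":4,"fun":29,"o":64},88,38],"s":48,"yzm":[{"ek":77,"k":5,"ls":75,"x":24},[75,44,49,2],{"me":9,"nkf":11,"qb":66},{"e":29,"mr":62,"scc":81,"scw":61,"ts":62}]}
After op 22 (add /yzm/0/te 9): {"b":[[79],{"a":4,"fun":29,"o":64},88,38],"s":48,"yzm":[{"ek":77,"k":5,"ls":75,"te":9,"x":24},[75,44,49,2],{"me":9,"nkf":11,"qb":66},{"e":29,"mr":62,"scc":81,"scw":61,"ts":62}]}
After op 23 (add /b/0/0 15): {"b":[[15,79],{"a":4,"fun":29,"o":64},88,38],"s":48,"yzm":[{"ek":77,"k":5,"ls":75,"te":9,"x":24},[75,44,49,2],{"me":9,"nkf":11,"qb":66},{"e":29,"mr":62,"scc":81,"scw":61,"ts":62}]}
After op 24 (remove /b/1/a): {"b":[[15,79],{"fun":29,"o":64},88,38],"s":48,"yzm":[{"ek":77,"k":5,"ls":75,"te":9,"x":24},[75,44,49,2],{"me":9,"nkf":11,"qb":66},{"e":29,"mr":62,"scc":81,"scw":61,"ts":62}]}
After op 25 (replace /yzm/3/ts 80): {"b":[[15,79],{"fun":29,"o":64},88,38],"s":48,"yzm":[{"ek":77,"k":5,"ls":75,"te":9,"x":24},[75,44,49,2],{"me":9,"nkf":11,"qb":66},{"e":29,"mr":62,"scc":81,"scw":61,"ts":80}]}
Value at /yzm/3/ts: 80

Answer: 80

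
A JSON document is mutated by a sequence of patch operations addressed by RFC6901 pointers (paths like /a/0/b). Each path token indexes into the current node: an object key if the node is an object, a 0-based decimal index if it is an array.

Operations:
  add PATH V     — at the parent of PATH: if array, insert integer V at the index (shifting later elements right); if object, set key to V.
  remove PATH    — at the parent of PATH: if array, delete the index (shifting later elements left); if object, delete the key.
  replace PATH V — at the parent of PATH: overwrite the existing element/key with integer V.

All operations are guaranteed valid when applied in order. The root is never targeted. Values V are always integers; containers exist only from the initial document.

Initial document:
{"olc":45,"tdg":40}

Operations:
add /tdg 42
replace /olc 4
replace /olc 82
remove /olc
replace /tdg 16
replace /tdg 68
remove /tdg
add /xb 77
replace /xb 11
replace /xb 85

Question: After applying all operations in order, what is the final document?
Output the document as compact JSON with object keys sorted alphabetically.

After op 1 (add /tdg 42): {"olc":45,"tdg":42}
After op 2 (replace /olc 4): {"olc":4,"tdg":42}
After op 3 (replace /olc 82): {"olc":82,"tdg":42}
After op 4 (remove /olc): {"tdg":42}
After op 5 (replace /tdg 16): {"tdg":16}
After op 6 (replace /tdg 68): {"tdg":68}
After op 7 (remove /tdg): {}
After op 8 (add /xb 77): {"xb":77}
After op 9 (replace /xb 11): {"xb":11}
After op 10 (replace /xb 85): {"xb":85}

Answer: {"xb":85}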